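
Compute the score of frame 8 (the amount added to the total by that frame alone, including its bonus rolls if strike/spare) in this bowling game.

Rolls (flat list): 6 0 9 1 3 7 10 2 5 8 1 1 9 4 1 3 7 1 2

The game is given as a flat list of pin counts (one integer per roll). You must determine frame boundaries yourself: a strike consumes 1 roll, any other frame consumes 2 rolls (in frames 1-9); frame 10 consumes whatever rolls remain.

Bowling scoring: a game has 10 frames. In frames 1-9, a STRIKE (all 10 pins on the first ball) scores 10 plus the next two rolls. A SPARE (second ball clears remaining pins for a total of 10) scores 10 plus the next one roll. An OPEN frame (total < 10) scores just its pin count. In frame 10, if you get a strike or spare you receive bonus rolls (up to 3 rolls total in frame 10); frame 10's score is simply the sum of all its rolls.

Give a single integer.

Frame 1: OPEN (6+0=6). Cumulative: 6
Frame 2: SPARE (9+1=10). 10 + next roll (3) = 13. Cumulative: 19
Frame 3: SPARE (3+7=10). 10 + next roll (10) = 20. Cumulative: 39
Frame 4: STRIKE. 10 + next two rolls (2+5) = 17. Cumulative: 56
Frame 5: OPEN (2+5=7). Cumulative: 63
Frame 6: OPEN (8+1=9). Cumulative: 72
Frame 7: SPARE (1+9=10). 10 + next roll (4) = 14. Cumulative: 86
Frame 8: OPEN (4+1=5). Cumulative: 91
Frame 9: SPARE (3+7=10). 10 + next roll (1) = 11. Cumulative: 102
Frame 10: OPEN. Sum of all frame-10 rolls (1+2) = 3. Cumulative: 105

Answer: 5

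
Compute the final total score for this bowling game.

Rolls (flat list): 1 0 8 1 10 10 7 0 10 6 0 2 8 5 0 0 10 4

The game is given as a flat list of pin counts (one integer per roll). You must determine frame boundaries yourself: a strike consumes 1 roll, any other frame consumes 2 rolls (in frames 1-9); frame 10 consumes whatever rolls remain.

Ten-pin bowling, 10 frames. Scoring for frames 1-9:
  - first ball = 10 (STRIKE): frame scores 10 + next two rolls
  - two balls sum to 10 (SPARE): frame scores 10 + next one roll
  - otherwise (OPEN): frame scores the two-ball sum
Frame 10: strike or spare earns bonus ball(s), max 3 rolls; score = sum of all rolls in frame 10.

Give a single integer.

Frame 1: OPEN (1+0=1). Cumulative: 1
Frame 2: OPEN (8+1=9). Cumulative: 10
Frame 3: STRIKE. 10 + next two rolls (10+7) = 27. Cumulative: 37
Frame 4: STRIKE. 10 + next two rolls (7+0) = 17. Cumulative: 54
Frame 5: OPEN (7+0=7). Cumulative: 61
Frame 6: STRIKE. 10 + next two rolls (6+0) = 16. Cumulative: 77
Frame 7: OPEN (6+0=6). Cumulative: 83
Frame 8: SPARE (2+8=10). 10 + next roll (5) = 15. Cumulative: 98
Frame 9: OPEN (5+0=5). Cumulative: 103
Frame 10: SPARE. Sum of all frame-10 rolls (0+10+4) = 14. Cumulative: 117

Answer: 117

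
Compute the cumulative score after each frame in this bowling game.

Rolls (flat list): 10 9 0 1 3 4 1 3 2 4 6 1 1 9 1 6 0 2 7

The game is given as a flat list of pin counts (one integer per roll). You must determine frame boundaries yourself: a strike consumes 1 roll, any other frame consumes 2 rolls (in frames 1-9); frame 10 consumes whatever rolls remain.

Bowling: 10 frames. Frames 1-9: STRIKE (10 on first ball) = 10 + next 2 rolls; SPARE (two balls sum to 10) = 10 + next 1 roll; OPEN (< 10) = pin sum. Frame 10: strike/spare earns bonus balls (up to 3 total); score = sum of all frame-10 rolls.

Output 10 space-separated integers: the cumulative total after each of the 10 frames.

Frame 1: STRIKE. 10 + next two rolls (9+0) = 19. Cumulative: 19
Frame 2: OPEN (9+0=9). Cumulative: 28
Frame 3: OPEN (1+3=4). Cumulative: 32
Frame 4: OPEN (4+1=5). Cumulative: 37
Frame 5: OPEN (3+2=5). Cumulative: 42
Frame 6: SPARE (4+6=10). 10 + next roll (1) = 11. Cumulative: 53
Frame 7: OPEN (1+1=2). Cumulative: 55
Frame 8: SPARE (9+1=10). 10 + next roll (6) = 16. Cumulative: 71
Frame 9: OPEN (6+0=6). Cumulative: 77
Frame 10: OPEN. Sum of all frame-10 rolls (2+7) = 9. Cumulative: 86

Answer: 19 28 32 37 42 53 55 71 77 86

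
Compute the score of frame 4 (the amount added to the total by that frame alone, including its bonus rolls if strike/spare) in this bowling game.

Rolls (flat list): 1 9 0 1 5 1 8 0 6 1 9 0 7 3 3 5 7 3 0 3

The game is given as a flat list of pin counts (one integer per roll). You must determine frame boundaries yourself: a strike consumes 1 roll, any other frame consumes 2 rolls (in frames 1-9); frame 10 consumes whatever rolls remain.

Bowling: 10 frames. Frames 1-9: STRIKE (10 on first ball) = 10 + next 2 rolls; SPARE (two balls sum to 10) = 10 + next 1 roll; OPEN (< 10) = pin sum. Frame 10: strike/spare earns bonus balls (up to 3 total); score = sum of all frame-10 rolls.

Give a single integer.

Answer: 8

Derivation:
Frame 1: SPARE (1+9=10). 10 + next roll (0) = 10. Cumulative: 10
Frame 2: OPEN (0+1=1). Cumulative: 11
Frame 3: OPEN (5+1=6). Cumulative: 17
Frame 4: OPEN (8+0=8). Cumulative: 25
Frame 5: OPEN (6+1=7). Cumulative: 32
Frame 6: OPEN (9+0=9). Cumulative: 41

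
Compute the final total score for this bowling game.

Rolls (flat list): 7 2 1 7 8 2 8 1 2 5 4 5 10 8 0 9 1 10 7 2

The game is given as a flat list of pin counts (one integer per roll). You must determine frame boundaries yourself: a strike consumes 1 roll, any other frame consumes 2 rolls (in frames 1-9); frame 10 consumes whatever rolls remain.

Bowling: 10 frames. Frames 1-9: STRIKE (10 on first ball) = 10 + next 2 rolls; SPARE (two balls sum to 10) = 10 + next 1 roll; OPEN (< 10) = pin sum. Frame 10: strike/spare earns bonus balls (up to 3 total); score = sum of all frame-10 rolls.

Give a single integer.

Frame 1: OPEN (7+2=9). Cumulative: 9
Frame 2: OPEN (1+7=8). Cumulative: 17
Frame 3: SPARE (8+2=10). 10 + next roll (8) = 18. Cumulative: 35
Frame 4: OPEN (8+1=9). Cumulative: 44
Frame 5: OPEN (2+5=7). Cumulative: 51
Frame 6: OPEN (4+5=9). Cumulative: 60
Frame 7: STRIKE. 10 + next two rolls (8+0) = 18. Cumulative: 78
Frame 8: OPEN (8+0=8). Cumulative: 86
Frame 9: SPARE (9+1=10). 10 + next roll (10) = 20. Cumulative: 106
Frame 10: STRIKE. Sum of all frame-10 rolls (10+7+2) = 19. Cumulative: 125

Answer: 125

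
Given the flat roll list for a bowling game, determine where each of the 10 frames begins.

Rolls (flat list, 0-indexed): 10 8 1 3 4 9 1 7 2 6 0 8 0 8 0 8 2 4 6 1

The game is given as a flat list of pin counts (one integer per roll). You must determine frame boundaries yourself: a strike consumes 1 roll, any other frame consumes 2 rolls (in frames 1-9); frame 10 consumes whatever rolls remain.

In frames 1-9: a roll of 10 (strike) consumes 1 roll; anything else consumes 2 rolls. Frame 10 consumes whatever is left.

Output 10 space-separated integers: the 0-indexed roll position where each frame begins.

Frame 1 starts at roll index 0: roll=10 (strike), consumes 1 roll
Frame 2 starts at roll index 1: rolls=8,1 (sum=9), consumes 2 rolls
Frame 3 starts at roll index 3: rolls=3,4 (sum=7), consumes 2 rolls
Frame 4 starts at roll index 5: rolls=9,1 (sum=10), consumes 2 rolls
Frame 5 starts at roll index 7: rolls=7,2 (sum=9), consumes 2 rolls
Frame 6 starts at roll index 9: rolls=6,0 (sum=6), consumes 2 rolls
Frame 7 starts at roll index 11: rolls=8,0 (sum=8), consumes 2 rolls
Frame 8 starts at roll index 13: rolls=8,0 (sum=8), consumes 2 rolls
Frame 9 starts at roll index 15: rolls=8,2 (sum=10), consumes 2 rolls
Frame 10 starts at roll index 17: 3 remaining rolls

Answer: 0 1 3 5 7 9 11 13 15 17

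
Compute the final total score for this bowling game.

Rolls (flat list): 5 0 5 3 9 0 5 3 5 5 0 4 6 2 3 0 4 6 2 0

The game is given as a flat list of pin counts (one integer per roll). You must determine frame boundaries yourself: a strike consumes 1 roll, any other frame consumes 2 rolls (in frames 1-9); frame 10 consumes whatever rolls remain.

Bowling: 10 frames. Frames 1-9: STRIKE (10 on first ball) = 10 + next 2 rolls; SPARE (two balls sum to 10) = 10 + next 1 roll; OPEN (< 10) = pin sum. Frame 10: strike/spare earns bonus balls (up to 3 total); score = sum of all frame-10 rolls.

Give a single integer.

Frame 1: OPEN (5+0=5). Cumulative: 5
Frame 2: OPEN (5+3=8). Cumulative: 13
Frame 3: OPEN (9+0=9). Cumulative: 22
Frame 4: OPEN (5+3=8). Cumulative: 30
Frame 5: SPARE (5+5=10). 10 + next roll (0) = 10. Cumulative: 40
Frame 6: OPEN (0+4=4). Cumulative: 44
Frame 7: OPEN (6+2=8). Cumulative: 52
Frame 8: OPEN (3+0=3). Cumulative: 55
Frame 9: SPARE (4+6=10). 10 + next roll (2) = 12. Cumulative: 67
Frame 10: OPEN. Sum of all frame-10 rolls (2+0) = 2. Cumulative: 69

Answer: 69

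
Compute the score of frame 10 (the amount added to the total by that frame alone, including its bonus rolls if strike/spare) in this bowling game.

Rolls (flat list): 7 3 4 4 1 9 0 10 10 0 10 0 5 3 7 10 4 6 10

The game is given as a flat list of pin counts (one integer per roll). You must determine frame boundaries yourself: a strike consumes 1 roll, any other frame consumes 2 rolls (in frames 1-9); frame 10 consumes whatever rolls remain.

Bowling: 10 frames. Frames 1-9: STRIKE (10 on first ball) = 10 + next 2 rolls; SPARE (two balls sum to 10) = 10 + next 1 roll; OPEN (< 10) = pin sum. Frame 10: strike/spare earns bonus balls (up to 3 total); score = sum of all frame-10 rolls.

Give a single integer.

Frame 1: SPARE (7+3=10). 10 + next roll (4) = 14. Cumulative: 14
Frame 2: OPEN (4+4=8). Cumulative: 22
Frame 3: SPARE (1+9=10). 10 + next roll (0) = 10. Cumulative: 32
Frame 4: SPARE (0+10=10). 10 + next roll (10) = 20. Cumulative: 52
Frame 5: STRIKE. 10 + next two rolls (0+10) = 20. Cumulative: 72
Frame 6: SPARE (0+10=10). 10 + next roll (0) = 10. Cumulative: 82
Frame 7: OPEN (0+5=5). Cumulative: 87
Frame 8: SPARE (3+7=10). 10 + next roll (10) = 20. Cumulative: 107
Frame 9: STRIKE. 10 + next two rolls (4+6) = 20. Cumulative: 127
Frame 10: SPARE. Sum of all frame-10 rolls (4+6+10) = 20. Cumulative: 147

Answer: 20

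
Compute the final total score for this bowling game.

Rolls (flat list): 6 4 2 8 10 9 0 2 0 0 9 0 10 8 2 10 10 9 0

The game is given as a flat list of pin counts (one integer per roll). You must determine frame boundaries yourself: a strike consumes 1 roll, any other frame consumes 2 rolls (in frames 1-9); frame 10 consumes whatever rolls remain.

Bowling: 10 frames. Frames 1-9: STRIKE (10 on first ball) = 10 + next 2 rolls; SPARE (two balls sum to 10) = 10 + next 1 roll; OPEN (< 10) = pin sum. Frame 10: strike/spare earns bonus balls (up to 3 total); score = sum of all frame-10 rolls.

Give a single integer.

Answer: 157

Derivation:
Frame 1: SPARE (6+4=10). 10 + next roll (2) = 12. Cumulative: 12
Frame 2: SPARE (2+8=10). 10 + next roll (10) = 20. Cumulative: 32
Frame 3: STRIKE. 10 + next two rolls (9+0) = 19. Cumulative: 51
Frame 4: OPEN (9+0=9). Cumulative: 60
Frame 5: OPEN (2+0=2). Cumulative: 62
Frame 6: OPEN (0+9=9). Cumulative: 71
Frame 7: SPARE (0+10=10). 10 + next roll (8) = 18. Cumulative: 89
Frame 8: SPARE (8+2=10). 10 + next roll (10) = 20. Cumulative: 109
Frame 9: STRIKE. 10 + next two rolls (10+9) = 29. Cumulative: 138
Frame 10: STRIKE. Sum of all frame-10 rolls (10+9+0) = 19. Cumulative: 157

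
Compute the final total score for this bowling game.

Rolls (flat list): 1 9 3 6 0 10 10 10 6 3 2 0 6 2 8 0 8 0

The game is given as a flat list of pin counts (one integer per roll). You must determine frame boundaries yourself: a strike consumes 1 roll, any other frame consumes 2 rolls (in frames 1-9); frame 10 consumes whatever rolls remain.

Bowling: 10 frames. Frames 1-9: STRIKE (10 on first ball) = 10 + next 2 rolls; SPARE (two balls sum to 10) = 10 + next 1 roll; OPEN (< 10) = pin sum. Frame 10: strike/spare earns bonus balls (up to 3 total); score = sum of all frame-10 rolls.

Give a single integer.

Answer: 122

Derivation:
Frame 1: SPARE (1+9=10). 10 + next roll (3) = 13. Cumulative: 13
Frame 2: OPEN (3+6=9). Cumulative: 22
Frame 3: SPARE (0+10=10). 10 + next roll (10) = 20. Cumulative: 42
Frame 4: STRIKE. 10 + next two rolls (10+6) = 26. Cumulative: 68
Frame 5: STRIKE. 10 + next two rolls (6+3) = 19. Cumulative: 87
Frame 6: OPEN (6+3=9). Cumulative: 96
Frame 7: OPEN (2+0=2). Cumulative: 98
Frame 8: OPEN (6+2=8). Cumulative: 106
Frame 9: OPEN (8+0=8). Cumulative: 114
Frame 10: OPEN. Sum of all frame-10 rolls (8+0) = 8. Cumulative: 122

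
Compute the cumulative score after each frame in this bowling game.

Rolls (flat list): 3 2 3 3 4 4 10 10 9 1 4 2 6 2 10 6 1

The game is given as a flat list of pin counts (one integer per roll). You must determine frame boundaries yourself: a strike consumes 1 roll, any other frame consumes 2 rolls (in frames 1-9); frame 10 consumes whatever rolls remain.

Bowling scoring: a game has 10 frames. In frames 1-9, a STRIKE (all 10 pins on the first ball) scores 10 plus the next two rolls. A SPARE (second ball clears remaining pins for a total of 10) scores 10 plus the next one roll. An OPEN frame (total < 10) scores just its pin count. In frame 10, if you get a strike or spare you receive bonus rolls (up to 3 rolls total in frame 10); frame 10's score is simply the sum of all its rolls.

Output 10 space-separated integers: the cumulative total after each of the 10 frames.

Answer: 5 11 19 48 68 82 88 96 113 120

Derivation:
Frame 1: OPEN (3+2=5). Cumulative: 5
Frame 2: OPEN (3+3=6). Cumulative: 11
Frame 3: OPEN (4+4=8). Cumulative: 19
Frame 4: STRIKE. 10 + next two rolls (10+9) = 29. Cumulative: 48
Frame 5: STRIKE. 10 + next two rolls (9+1) = 20. Cumulative: 68
Frame 6: SPARE (9+1=10). 10 + next roll (4) = 14. Cumulative: 82
Frame 7: OPEN (4+2=6). Cumulative: 88
Frame 8: OPEN (6+2=8). Cumulative: 96
Frame 9: STRIKE. 10 + next two rolls (6+1) = 17. Cumulative: 113
Frame 10: OPEN. Sum of all frame-10 rolls (6+1) = 7. Cumulative: 120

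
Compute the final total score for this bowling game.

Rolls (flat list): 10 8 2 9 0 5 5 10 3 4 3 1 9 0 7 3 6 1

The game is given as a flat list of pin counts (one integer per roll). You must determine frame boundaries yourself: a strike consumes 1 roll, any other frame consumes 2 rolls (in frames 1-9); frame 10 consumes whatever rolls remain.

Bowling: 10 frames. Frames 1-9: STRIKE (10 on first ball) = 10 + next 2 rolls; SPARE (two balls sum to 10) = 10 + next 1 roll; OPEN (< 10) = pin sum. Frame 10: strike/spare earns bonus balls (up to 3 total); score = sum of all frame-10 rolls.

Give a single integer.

Frame 1: STRIKE. 10 + next two rolls (8+2) = 20. Cumulative: 20
Frame 2: SPARE (8+2=10). 10 + next roll (9) = 19. Cumulative: 39
Frame 3: OPEN (9+0=9). Cumulative: 48
Frame 4: SPARE (5+5=10). 10 + next roll (10) = 20. Cumulative: 68
Frame 5: STRIKE. 10 + next two rolls (3+4) = 17. Cumulative: 85
Frame 6: OPEN (3+4=7). Cumulative: 92
Frame 7: OPEN (3+1=4). Cumulative: 96
Frame 8: OPEN (9+0=9). Cumulative: 105
Frame 9: SPARE (7+3=10). 10 + next roll (6) = 16. Cumulative: 121
Frame 10: OPEN. Sum of all frame-10 rolls (6+1) = 7. Cumulative: 128

Answer: 128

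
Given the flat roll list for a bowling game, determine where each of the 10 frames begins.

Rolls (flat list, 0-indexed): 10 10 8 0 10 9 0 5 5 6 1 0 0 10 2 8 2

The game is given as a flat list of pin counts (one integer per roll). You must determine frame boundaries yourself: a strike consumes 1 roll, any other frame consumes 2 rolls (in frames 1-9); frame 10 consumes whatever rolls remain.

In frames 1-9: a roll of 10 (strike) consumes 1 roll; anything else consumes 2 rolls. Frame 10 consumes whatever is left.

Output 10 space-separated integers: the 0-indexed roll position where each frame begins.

Frame 1 starts at roll index 0: roll=10 (strike), consumes 1 roll
Frame 2 starts at roll index 1: roll=10 (strike), consumes 1 roll
Frame 3 starts at roll index 2: rolls=8,0 (sum=8), consumes 2 rolls
Frame 4 starts at roll index 4: roll=10 (strike), consumes 1 roll
Frame 5 starts at roll index 5: rolls=9,0 (sum=9), consumes 2 rolls
Frame 6 starts at roll index 7: rolls=5,5 (sum=10), consumes 2 rolls
Frame 7 starts at roll index 9: rolls=6,1 (sum=7), consumes 2 rolls
Frame 8 starts at roll index 11: rolls=0,0 (sum=0), consumes 2 rolls
Frame 9 starts at roll index 13: roll=10 (strike), consumes 1 roll
Frame 10 starts at roll index 14: 3 remaining rolls

Answer: 0 1 2 4 5 7 9 11 13 14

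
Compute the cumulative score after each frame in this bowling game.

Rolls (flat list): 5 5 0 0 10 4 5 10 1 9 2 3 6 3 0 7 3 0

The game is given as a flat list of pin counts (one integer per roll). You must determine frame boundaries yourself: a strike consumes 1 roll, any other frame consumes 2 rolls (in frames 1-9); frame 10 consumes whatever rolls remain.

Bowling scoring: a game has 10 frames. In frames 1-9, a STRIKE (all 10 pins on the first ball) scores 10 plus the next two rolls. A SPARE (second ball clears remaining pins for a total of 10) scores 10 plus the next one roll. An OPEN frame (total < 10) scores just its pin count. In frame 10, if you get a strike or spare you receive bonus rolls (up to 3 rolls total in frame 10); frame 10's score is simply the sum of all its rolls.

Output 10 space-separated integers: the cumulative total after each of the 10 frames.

Answer: 10 10 29 38 58 70 75 84 91 94

Derivation:
Frame 1: SPARE (5+5=10). 10 + next roll (0) = 10. Cumulative: 10
Frame 2: OPEN (0+0=0). Cumulative: 10
Frame 3: STRIKE. 10 + next two rolls (4+5) = 19. Cumulative: 29
Frame 4: OPEN (4+5=9). Cumulative: 38
Frame 5: STRIKE. 10 + next two rolls (1+9) = 20. Cumulative: 58
Frame 6: SPARE (1+9=10). 10 + next roll (2) = 12. Cumulative: 70
Frame 7: OPEN (2+3=5). Cumulative: 75
Frame 8: OPEN (6+3=9). Cumulative: 84
Frame 9: OPEN (0+7=7). Cumulative: 91
Frame 10: OPEN. Sum of all frame-10 rolls (3+0) = 3. Cumulative: 94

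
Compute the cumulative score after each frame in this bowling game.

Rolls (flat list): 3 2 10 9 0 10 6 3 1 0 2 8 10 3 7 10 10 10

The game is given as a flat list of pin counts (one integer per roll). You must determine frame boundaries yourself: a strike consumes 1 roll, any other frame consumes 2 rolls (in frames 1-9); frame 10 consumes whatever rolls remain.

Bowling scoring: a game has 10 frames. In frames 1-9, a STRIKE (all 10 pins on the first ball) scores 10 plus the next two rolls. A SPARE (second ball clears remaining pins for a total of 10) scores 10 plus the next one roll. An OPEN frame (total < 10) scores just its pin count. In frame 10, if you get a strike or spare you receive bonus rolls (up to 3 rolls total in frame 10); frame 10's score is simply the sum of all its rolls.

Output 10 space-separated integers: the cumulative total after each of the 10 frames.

Frame 1: OPEN (3+2=5). Cumulative: 5
Frame 2: STRIKE. 10 + next two rolls (9+0) = 19. Cumulative: 24
Frame 3: OPEN (9+0=9). Cumulative: 33
Frame 4: STRIKE. 10 + next two rolls (6+3) = 19. Cumulative: 52
Frame 5: OPEN (6+3=9). Cumulative: 61
Frame 6: OPEN (1+0=1). Cumulative: 62
Frame 7: SPARE (2+8=10). 10 + next roll (10) = 20. Cumulative: 82
Frame 8: STRIKE. 10 + next two rolls (3+7) = 20. Cumulative: 102
Frame 9: SPARE (3+7=10). 10 + next roll (10) = 20. Cumulative: 122
Frame 10: STRIKE. Sum of all frame-10 rolls (10+10+10) = 30. Cumulative: 152

Answer: 5 24 33 52 61 62 82 102 122 152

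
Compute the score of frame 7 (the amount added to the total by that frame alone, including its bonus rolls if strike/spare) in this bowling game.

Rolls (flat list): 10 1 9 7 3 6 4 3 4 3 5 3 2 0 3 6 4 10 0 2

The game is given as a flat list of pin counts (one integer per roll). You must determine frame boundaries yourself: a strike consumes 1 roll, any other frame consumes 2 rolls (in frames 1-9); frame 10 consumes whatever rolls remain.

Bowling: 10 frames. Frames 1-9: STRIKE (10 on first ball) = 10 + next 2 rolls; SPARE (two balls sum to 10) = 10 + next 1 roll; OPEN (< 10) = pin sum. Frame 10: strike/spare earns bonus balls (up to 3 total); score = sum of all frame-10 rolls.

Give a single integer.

Answer: 5

Derivation:
Frame 1: STRIKE. 10 + next two rolls (1+9) = 20. Cumulative: 20
Frame 2: SPARE (1+9=10). 10 + next roll (7) = 17. Cumulative: 37
Frame 3: SPARE (7+3=10). 10 + next roll (6) = 16. Cumulative: 53
Frame 4: SPARE (6+4=10). 10 + next roll (3) = 13. Cumulative: 66
Frame 5: OPEN (3+4=7). Cumulative: 73
Frame 6: OPEN (3+5=8). Cumulative: 81
Frame 7: OPEN (3+2=5). Cumulative: 86
Frame 8: OPEN (0+3=3). Cumulative: 89
Frame 9: SPARE (6+4=10). 10 + next roll (10) = 20. Cumulative: 109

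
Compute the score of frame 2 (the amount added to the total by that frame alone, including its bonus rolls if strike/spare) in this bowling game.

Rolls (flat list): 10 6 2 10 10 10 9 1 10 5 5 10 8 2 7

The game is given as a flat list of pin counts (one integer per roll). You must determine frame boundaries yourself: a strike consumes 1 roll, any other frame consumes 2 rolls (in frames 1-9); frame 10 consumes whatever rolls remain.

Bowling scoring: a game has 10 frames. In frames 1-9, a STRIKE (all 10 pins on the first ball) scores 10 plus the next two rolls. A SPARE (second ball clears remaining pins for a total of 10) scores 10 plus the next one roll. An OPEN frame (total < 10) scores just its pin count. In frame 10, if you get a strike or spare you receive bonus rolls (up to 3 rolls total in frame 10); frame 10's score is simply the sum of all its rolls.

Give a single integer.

Answer: 8

Derivation:
Frame 1: STRIKE. 10 + next two rolls (6+2) = 18. Cumulative: 18
Frame 2: OPEN (6+2=8). Cumulative: 26
Frame 3: STRIKE. 10 + next two rolls (10+10) = 30. Cumulative: 56
Frame 4: STRIKE. 10 + next two rolls (10+9) = 29. Cumulative: 85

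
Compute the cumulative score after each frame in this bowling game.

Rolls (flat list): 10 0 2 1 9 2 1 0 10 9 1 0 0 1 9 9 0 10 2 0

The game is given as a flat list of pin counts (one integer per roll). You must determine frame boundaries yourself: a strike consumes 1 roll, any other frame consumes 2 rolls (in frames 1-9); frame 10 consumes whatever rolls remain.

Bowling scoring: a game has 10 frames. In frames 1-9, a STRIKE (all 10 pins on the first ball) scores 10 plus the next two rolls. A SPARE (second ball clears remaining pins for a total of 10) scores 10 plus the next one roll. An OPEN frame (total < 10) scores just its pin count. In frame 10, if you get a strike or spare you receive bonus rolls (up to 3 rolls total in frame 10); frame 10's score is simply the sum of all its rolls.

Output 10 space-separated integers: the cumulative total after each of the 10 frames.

Answer: 12 14 26 29 48 58 58 77 86 98

Derivation:
Frame 1: STRIKE. 10 + next two rolls (0+2) = 12. Cumulative: 12
Frame 2: OPEN (0+2=2). Cumulative: 14
Frame 3: SPARE (1+9=10). 10 + next roll (2) = 12. Cumulative: 26
Frame 4: OPEN (2+1=3). Cumulative: 29
Frame 5: SPARE (0+10=10). 10 + next roll (9) = 19. Cumulative: 48
Frame 6: SPARE (9+1=10). 10 + next roll (0) = 10. Cumulative: 58
Frame 7: OPEN (0+0=0). Cumulative: 58
Frame 8: SPARE (1+9=10). 10 + next roll (9) = 19. Cumulative: 77
Frame 9: OPEN (9+0=9). Cumulative: 86
Frame 10: STRIKE. Sum of all frame-10 rolls (10+2+0) = 12. Cumulative: 98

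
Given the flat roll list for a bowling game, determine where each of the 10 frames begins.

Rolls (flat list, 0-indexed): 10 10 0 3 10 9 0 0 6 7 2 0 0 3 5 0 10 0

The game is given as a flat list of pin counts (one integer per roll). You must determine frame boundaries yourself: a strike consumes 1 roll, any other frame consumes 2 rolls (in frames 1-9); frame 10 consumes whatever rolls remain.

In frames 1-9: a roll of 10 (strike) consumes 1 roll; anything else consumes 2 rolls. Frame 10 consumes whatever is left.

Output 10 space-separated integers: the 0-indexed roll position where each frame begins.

Frame 1 starts at roll index 0: roll=10 (strike), consumes 1 roll
Frame 2 starts at roll index 1: roll=10 (strike), consumes 1 roll
Frame 3 starts at roll index 2: rolls=0,3 (sum=3), consumes 2 rolls
Frame 4 starts at roll index 4: roll=10 (strike), consumes 1 roll
Frame 5 starts at roll index 5: rolls=9,0 (sum=9), consumes 2 rolls
Frame 6 starts at roll index 7: rolls=0,6 (sum=6), consumes 2 rolls
Frame 7 starts at roll index 9: rolls=7,2 (sum=9), consumes 2 rolls
Frame 8 starts at roll index 11: rolls=0,0 (sum=0), consumes 2 rolls
Frame 9 starts at roll index 13: rolls=3,5 (sum=8), consumes 2 rolls
Frame 10 starts at roll index 15: 3 remaining rolls

Answer: 0 1 2 4 5 7 9 11 13 15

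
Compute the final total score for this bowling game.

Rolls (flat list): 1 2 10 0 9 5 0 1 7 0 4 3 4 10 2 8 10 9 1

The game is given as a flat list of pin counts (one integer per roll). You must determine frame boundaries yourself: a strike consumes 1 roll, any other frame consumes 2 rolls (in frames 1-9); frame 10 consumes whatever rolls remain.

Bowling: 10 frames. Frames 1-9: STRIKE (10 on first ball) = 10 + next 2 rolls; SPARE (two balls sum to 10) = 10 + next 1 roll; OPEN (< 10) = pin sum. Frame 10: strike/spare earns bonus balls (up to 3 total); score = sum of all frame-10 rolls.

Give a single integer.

Answer: 115

Derivation:
Frame 1: OPEN (1+2=3). Cumulative: 3
Frame 2: STRIKE. 10 + next two rolls (0+9) = 19. Cumulative: 22
Frame 3: OPEN (0+9=9). Cumulative: 31
Frame 4: OPEN (5+0=5). Cumulative: 36
Frame 5: OPEN (1+7=8). Cumulative: 44
Frame 6: OPEN (0+4=4). Cumulative: 48
Frame 7: OPEN (3+4=7). Cumulative: 55
Frame 8: STRIKE. 10 + next two rolls (2+8) = 20. Cumulative: 75
Frame 9: SPARE (2+8=10). 10 + next roll (10) = 20. Cumulative: 95
Frame 10: STRIKE. Sum of all frame-10 rolls (10+9+1) = 20. Cumulative: 115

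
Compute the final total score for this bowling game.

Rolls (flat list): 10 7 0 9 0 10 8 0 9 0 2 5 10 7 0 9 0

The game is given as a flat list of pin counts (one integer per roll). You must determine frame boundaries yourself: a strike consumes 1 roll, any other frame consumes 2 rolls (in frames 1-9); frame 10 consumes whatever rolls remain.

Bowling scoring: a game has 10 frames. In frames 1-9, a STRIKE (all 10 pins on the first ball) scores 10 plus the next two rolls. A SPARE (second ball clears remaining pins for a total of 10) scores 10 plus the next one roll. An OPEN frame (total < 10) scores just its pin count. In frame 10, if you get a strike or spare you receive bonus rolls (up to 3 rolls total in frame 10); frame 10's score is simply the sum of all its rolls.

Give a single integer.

Answer: 108

Derivation:
Frame 1: STRIKE. 10 + next two rolls (7+0) = 17. Cumulative: 17
Frame 2: OPEN (7+0=7). Cumulative: 24
Frame 3: OPEN (9+0=9). Cumulative: 33
Frame 4: STRIKE. 10 + next two rolls (8+0) = 18. Cumulative: 51
Frame 5: OPEN (8+0=8). Cumulative: 59
Frame 6: OPEN (9+0=9). Cumulative: 68
Frame 7: OPEN (2+5=7). Cumulative: 75
Frame 8: STRIKE. 10 + next two rolls (7+0) = 17. Cumulative: 92
Frame 9: OPEN (7+0=7). Cumulative: 99
Frame 10: OPEN. Sum of all frame-10 rolls (9+0) = 9. Cumulative: 108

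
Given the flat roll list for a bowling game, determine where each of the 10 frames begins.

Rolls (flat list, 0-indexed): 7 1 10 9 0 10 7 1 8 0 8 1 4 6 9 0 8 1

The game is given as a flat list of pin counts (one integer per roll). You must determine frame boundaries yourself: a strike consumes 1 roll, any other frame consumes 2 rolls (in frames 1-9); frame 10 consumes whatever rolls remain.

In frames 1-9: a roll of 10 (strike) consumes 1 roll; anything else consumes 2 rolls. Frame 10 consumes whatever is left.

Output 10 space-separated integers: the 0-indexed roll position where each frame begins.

Answer: 0 2 3 5 6 8 10 12 14 16

Derivation:
Frame 1 starts at roll index 0: rolls=7,1 (sum=8), consumes 2 rolls
Frame 2 starts at roll index 2: roll=10 (strike), consumes 1 roll
Frame 3 starts at roll index 3: rolls=9,0 (sum=9), consumes 2 rolls
Frame 4 starts at roll index 5: roll=10 (strike), consumes 1 roll
Frame 5 starts at roll index 6: rolls=7,1 (sum=8), consumes 2 rolls
Frame 6 starts at roll index 8: rolls=8,0 (sum=8), consumes 2 rolls
Frame 7 starts at roll index 10: rolls=8,1 (sum=9), consumes 2 rolls
Frame 8 starts at roll index 12: rolls=4,6 (sum=10), consumes 2 rolls
Frame 9 starts at roll index 14: rolls=9,0 (sum=9), consumes 2 rolls
Frame 10 starts at roll index 16: 2 remaining rolls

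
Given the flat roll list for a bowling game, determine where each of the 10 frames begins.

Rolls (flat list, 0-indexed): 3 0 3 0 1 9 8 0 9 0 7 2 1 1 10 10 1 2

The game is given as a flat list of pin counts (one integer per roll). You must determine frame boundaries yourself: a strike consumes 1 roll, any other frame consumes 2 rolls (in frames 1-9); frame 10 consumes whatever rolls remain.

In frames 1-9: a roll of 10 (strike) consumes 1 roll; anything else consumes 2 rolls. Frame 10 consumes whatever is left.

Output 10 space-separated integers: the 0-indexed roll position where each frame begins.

Answer: 0 2 4 6 8 10 12 14 15 16

Derivation:
Frame 1 starts at roll index 0: rolls=3,0 (sum=3), consumes 2 rolls
Frame 2 starts at roll index 2: rolls=3,0 (sum=3), consumes 2 rolls
Frame 3 starts at roll index 4: rolls=1,9 (sum=10), consumes 2 rolls
Frame 4 starts at roll index 6: rolls=8,0 (sum=8), consumes 2 rolls
Frame 5 starts at roll index 8: rolls=9,0 (sum=9), consumes 2 rolls
Frame 6 starts at roll index 10: rolls=7,2 (sum=9), consumes 2 rolls
Frame 7 starts at roll index 12: rolls=1,1 (sum=2), consumes 2 rolls
Frame 8 starts at roll index 14: roll=10 (strike), consumes 1 roll
Frame 9 starts at roll index 15: roll=10 (strike), consumes 1 roll
Frame 10 starts at roll index 16: 2 remaining rolls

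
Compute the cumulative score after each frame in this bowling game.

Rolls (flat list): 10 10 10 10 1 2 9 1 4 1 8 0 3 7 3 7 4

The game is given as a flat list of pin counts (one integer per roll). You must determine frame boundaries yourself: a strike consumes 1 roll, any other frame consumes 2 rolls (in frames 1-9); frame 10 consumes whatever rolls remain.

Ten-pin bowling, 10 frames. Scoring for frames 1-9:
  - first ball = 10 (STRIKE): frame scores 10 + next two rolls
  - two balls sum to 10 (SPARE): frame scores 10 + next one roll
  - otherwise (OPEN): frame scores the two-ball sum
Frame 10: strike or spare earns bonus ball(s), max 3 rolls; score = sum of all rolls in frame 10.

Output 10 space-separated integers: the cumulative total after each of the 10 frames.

Answer: 30 60 81 94 97 111 116 124 137 151

Derivation:
Frame 1: STRIKE. 10 + next two rolls (10+10) = 30. Cumulative: 30
Frame 2: STRIKE. 10 + next two rolls (10+10) = 30. Cumulative: 60
Frame 3: STRIKE. 10 + next two rolls (10+1) = 21. Cumulative: 81
Frame 4: STRIKE. 10 + next two rolls (1+2) = 13. Cumulative: 94
Frame 5: OPEN (1+2=3). Cumulative: 97
Frame 6: SPARE (9+1=10). 10 + next roll (4) = 14. Cumulative: 111
Frame 7: OPEN (4+1=5). Cumulative: 116
Frame 8: OPEN (8+0=8). Cumulative: 124
Frame 9: SPARE (3+7=10). 10 + next roll (3) = 13. Cumulative: 137
Frame 10: SPARE. Sum of all frame-10 rolls (3+7+4) = 14. Cumulative: 151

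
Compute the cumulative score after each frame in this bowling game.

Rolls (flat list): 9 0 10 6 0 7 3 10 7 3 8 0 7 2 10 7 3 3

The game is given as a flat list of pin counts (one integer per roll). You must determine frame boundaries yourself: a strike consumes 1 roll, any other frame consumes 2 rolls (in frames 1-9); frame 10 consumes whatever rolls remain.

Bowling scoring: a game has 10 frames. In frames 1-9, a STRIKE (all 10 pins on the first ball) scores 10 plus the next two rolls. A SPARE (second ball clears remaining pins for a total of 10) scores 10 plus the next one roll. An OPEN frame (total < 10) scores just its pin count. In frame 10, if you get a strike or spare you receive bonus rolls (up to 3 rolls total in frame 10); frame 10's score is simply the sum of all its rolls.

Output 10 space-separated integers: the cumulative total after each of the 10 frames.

Answer: 9 25 31 51 71 89 97 106 126 139

Derivation:
Frame 1: OPEN (9+0=9). Cumulative: 9
Frame 2: STRIKE. 10 + next two rolls (6+0) = 16. Cumulative: 25
Frame 3: OPEN (6+0=6). Cumulative: 31
Frame 4: SPARE (7+3=10). 10 + next roll (10) = 20. Cumulative: 51
Frame 5: STRIKE. 10 + next two rolls (7+3) = 20. Cumulative: 71
Frame 6: SPARE (7+3=10). 10 + next roll (8) = 18. Cumulative: 89
Frame 7: OPEN (8+0=8). Cumulative: 97
Frame 8: OPEN (7+2=9). Cumulative: 106
Frame 9: STRIKE. 10 + next two rolls (7+3) = 20. Cumulative: 126
Frame 10: SPARE. Sum of all frame-10 rolls (7+3+3) = 13. Cumulative: 139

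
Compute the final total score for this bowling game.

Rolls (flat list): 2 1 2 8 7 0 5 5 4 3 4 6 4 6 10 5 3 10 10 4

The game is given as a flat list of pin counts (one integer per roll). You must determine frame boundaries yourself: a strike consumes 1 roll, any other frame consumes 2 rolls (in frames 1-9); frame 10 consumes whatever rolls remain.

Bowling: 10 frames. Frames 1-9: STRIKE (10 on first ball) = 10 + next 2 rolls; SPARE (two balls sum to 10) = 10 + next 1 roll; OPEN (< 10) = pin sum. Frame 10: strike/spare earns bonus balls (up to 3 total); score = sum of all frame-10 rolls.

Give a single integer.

Answer: 132

Derivation:
Frame 1: OPEN (2+1=3). Cumulative: 3
Frame 2: SPARE (2+8=10). 10 + next roll (7) = 17. Cumulative: 20
Frame 3: OPEN (7+0=7). Cumulative: 27
Frame 4: SPARE (5+5=10). 10 + next roll (4) = 14. Cumulative: 41
Frame 5: OPEN (4+3=7). Cumulative: 48
Frame 6: SPARE (4+6=10). 10 + next roll (4) = 14. Cumulative: 62
Frame 7: SPARE (4+6=10). 10 + next roll (10) = 20. Cumulative: 82
Frame 8: STRIKE. 10 + next two rolls (5+3) = 18. Cumulative: 100
Frame 9: OPEN (5+3=8). Cumulative: 108
Frame 10: STRIKE. Sum of all frame-10 rolls (10+10+4) = 24. Cumulative: 132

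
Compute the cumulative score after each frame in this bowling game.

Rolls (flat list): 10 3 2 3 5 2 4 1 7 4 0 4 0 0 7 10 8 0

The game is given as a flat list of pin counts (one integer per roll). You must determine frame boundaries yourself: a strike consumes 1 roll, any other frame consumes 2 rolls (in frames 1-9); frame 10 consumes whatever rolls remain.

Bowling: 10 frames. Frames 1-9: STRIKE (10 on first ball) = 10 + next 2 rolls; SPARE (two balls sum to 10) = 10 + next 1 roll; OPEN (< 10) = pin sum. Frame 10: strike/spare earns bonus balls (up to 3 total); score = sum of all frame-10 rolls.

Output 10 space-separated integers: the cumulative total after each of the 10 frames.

Frame 1: STRIKE. 10 + next two rolls (3+2) = 15. Cumulative: 15
Frame 2: OPEN (3+2=5). Cumulative: 20
Frame 3: OPEN (3+5=8). Cumulative: 28
Frame 4: OPEN (2+4=6). Cumulative: 34
Frame 5: OPEN (1+7=8). Cumulative: 42
Frame 6: OPEN (4+0=4). Cumulative: 46
Frame 7: OPEN (4+0=4). Cumulative: 50
Frame 8: OPEN (0+7=7). Cumulative: 57
Frame 9: STRIKE. 10 + next two rolls (8+0) = 18. Cumulative: 75
Frame 10: OPEN. Sum of all frame-10 rolls (8+0) = 8. Cumulative: 83

Answer: 15 20 28 34 42 46 50 57 75 83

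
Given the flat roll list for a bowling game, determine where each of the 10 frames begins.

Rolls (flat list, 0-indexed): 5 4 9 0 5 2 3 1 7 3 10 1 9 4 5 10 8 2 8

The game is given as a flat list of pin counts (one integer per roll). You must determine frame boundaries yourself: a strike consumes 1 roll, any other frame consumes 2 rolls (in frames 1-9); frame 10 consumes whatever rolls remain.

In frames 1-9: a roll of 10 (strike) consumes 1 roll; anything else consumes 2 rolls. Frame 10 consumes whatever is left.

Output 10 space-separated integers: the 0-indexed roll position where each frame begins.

Answer: 0 2 4 6 8 10 11 13 15 16

Derivation:
Frame 1 starts at roll index 0: rolls=5,4 (sum=9), consumes 2 rolls
Frame 2 starts at roll index 2: rolls=9,0 (sum=9), consumes 2 rolls
Frame 3 starts at roll index 4: rolls=5,2 (sum=7), consumes 2 rolls
Frame 4 starts at roll index 6: rolls=3,1 (sum=4), consumes 2 rolls
Frame 5 starts at roll index 8: rolls=7,3 (sum=10), consumes 2 rolls
Frame 6 starts at roll index 10: roll=10 (strike), consumes 1 roll
Frame 7 starts at roll index 11: rolls=1,9 (sum=10), consumes 2 rolls
Frame 8 starts at roll index 13: rolls=4,5 (sum=9), consumes 2 rolls
Frame 9 starts at roll index 15: roll=10 (strike), consumes 1 roll
Frame 10 starts at roll index 16: 3 remaining rolls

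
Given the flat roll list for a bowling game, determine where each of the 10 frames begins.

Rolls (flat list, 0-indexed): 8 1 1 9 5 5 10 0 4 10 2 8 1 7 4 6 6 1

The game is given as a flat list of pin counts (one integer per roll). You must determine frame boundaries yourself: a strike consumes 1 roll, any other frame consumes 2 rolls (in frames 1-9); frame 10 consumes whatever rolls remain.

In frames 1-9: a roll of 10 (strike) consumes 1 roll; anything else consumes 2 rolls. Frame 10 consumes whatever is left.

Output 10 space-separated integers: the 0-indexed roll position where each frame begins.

Answer: 0 2 4 6 7 9 10 12 14 16

Derivation:
Frame 1 starts at roll index 0: rolls=8,1 (sum=9), consumes 2 rolls
Frame 2 starts at roll index 2: rolls=1,9 (sum=10), consumes 2 rolls
Frame 3 starts at roll index 4: rolls=5,5 (sum=10), consumes 2 rolls
Frame 4 starts at roll index 6: roll=10 (strike), consumes 1 roll
Frame 5 starts at roll index 7: rolls=0,4 (sum=4), consumes 2 rolls
Frame 6 starts at roll index 9: roll=10 (strike), consumes 1 roll
Frame 7 starts at roll index 10: rolls=2,8 (sum=10), consumes 2 rolls
Frame 8 starts at roll index 12: rolls=1,7 (sum=8), consumes 2 rolls
Frame 9 starts at roll index 14: rolls=4,6 (sum=10), consumes 2 rolls
Frame 10 starts at roll index 16: 2 remaining rolls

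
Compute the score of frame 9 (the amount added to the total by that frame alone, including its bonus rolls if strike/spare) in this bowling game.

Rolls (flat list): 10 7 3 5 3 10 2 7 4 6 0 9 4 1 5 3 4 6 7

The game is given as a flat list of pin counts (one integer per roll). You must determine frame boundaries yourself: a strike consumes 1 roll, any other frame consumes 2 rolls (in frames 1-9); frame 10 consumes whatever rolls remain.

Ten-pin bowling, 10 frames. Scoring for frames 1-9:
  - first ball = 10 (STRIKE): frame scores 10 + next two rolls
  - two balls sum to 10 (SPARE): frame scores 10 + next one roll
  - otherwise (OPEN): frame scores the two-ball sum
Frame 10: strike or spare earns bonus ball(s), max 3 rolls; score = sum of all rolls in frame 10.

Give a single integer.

Frame 1: STRIKE. 10 + next two rolls (7+3) = 20. Cumulative: 20
Frame 2: SPARE (7+3=10). 10 + next roll (5) = 15. Cumulative: 35
Frame 3: OPEN (5+3=8). Cumulative: 43
Frame 4: STRIKE. 10 + next two rolls (2+7) = 19. Cumulative: 62
Frame 5: OPEN (2+7=9). Cumulative: 71
Frame 6: SPARE (4+6=10). 10 + next roll (0) = 10. Cumulative: 81
Frame 7: OPEN (0+9=9). Cumulative: 90
Frame 8: OPEN (4+1=5). Cumulative: 95
Frame 9: OPEN (5+3=8). Cumulative: 103
Frame 10: SPARE. Sum of all frame-10 rolls (4+6+7) = 17. Cumulative: 120

Answer: 8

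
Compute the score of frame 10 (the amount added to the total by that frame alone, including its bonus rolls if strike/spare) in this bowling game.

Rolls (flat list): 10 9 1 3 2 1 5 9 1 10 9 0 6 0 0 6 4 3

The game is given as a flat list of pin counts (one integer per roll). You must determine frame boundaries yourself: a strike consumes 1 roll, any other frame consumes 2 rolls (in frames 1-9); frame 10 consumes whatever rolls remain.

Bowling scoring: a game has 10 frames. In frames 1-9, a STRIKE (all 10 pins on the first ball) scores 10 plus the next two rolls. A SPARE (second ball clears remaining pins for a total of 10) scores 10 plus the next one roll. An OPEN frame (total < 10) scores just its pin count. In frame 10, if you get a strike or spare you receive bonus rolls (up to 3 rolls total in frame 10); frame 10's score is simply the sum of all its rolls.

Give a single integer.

Frame 1: STRIKE. 10 + next two rolls (9+1) = 20. Cumulative: 20
Frame 2: SPARE (9+1=10). 10 + next roll (3) = 13. Cumulative: 33
Frame 3: OPEN (3+2=5). Cumulative: 38
Frame 4: OPEN (1+5=6). Cumulative: 44
Frame 5: SPARE (9+1=10). 10 + next roll (10) = 20. Cumulative: 64
Frame 6: STRIKE. 10 + next two rolls (9+0) = 19. Cumulative: 83
Frame 7: OPEN (9+0=9). Cumulative: 92
Frame 8: OPEN (6+0=6). Cumulative: 98
Frame 9: OPEN (0+6=6). Cumulative: 104
Frame 10: OPEN. Sum of all frame-10 rolls (4+3) = 7. Cumulative: 111

Answer: 7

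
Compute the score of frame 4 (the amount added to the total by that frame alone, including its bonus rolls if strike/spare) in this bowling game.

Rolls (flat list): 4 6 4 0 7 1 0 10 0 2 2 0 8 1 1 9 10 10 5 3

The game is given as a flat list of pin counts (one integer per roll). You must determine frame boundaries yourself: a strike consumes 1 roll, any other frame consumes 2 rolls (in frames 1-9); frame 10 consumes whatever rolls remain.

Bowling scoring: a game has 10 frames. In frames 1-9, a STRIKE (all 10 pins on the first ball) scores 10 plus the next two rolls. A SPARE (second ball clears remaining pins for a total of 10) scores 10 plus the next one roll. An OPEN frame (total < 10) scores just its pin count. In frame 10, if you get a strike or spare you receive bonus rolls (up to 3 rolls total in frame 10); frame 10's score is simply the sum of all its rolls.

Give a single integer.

Answer: 10

Derivation:
Frame 1: SPARE (4+6=10). 10 + next roll (4) = 14. Cumulative: 14
Frame 2: OPEN (4+0=4). Cumulative: 18
Frame 3: OPEN (7+1=8). Cumulative: 26
Frame 4: SPARE (0+10=10). 10 + next roll (0) = 10. Cumulative: 36
Frame 5: OPEN (0+2=2). Cumulative: 38
Frame 6: OPEN (2+0=2). Cumulative: 40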